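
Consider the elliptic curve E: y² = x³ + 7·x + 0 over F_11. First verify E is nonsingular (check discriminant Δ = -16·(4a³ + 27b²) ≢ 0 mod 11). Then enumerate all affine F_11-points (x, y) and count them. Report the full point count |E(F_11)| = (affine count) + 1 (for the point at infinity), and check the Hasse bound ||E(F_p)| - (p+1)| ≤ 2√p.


Affine points = {(0, 0), (2, 0), (3, 2), (3, 9), (4, 2), (4, 9), (6, 4), (6, 7), (9, 0), (10, 5), (10, 6)}; affine count = 11; |E(F_11)| = 12.

Discriminant check: Δ ∝ 4a³ + 27b² = 4·7³ + 27·0² = 4·343 + 27·0 ≡ 8 (mod 11). Nonzero ⇒ E is nonsingular.
For each x ∈ F_11, compute rhs = x³ + 7·x + 0 mod 11, then count y ∈ F_11 with y² ≡ rhs.
  x = 0: rhs = 0, matching y values: 0 (1 points).
  x = 1: rhs = 8, matching y values: none (0 points).
  x = 2: rhs = 0, matching y values: 0 (1 points).
  x = 3: rhs = 4, matching y values: 2, 9 (2 points).
  x = 4: rhs = 4, matching y values: 2, 9 (2 points).
  x = 5: rhs = 6, matching y values: none (0 points).
  x = 6: rhs = 5, matching y values: 4, 7 (2 points).
  x = 7: rhs = 7, matching y values: none (0 points).
  x = 8: rhs = 7, matching y values: none (0 points).
  x = 9: rhs = 0, matching y values: 0 (1 points).
  x = 10: rhs = 3, matching y values: 5, 6 (2 points).
Total affine count: 11.
Full point count |E(F_11)| = 11 + 1 = 12.
Hasse bound: |12 − (11+1)| = |0| = 0 ≤ 2√11 ≈ 6.6332 ✓.


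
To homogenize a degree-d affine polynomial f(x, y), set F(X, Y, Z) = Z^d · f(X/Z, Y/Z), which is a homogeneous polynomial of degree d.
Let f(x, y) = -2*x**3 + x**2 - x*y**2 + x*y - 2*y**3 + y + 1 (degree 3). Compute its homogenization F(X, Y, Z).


F(X, Y, Z) = -2*X**3 + X**2*Z - X*Y**2 + X*Y*Z - 2*Y**3 + Y*Z**2 + Z**3

deg(f) = 3.
Substitute x = X/Z, y = Y/Z into f, then multiply by Z^3.
  monomial -2·x^3·y^0 ↦ -2·X^3·Y^0·Z^0.
  monomial 1·x^2·y^0 ↦ 1·X^2·Y^0·Z^1.
  monomial -1·x^1·y^2 ↦ -1·X^1·Y^2·Z^0.
  monomial 1·x^1·y^1 ↦ 1·X^1·Y^1·Z^1.
  monomial -2·x^0·y^3 ↦ -2·X^0·Y^3·Z^0.
  monomial 1·x^0·y^1 ↦ 1·X^0·Y^1·Z^2.
  monomial 1·x^0·y^0 ↦ 1·X^0·Y^0·Z^3.
Collecting: F(X, Y, Z) = -2*X**3 + X**2*Z - X*Y**2 + X*Y*Z - 2*Y**3 + Y*Z**2 + Z**3.


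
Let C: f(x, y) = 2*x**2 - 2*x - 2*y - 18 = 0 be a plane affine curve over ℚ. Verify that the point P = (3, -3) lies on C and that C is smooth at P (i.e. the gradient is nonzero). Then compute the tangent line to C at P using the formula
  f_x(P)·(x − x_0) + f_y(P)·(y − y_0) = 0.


Tangent line at P: 10*x - 2*y - 36 = 0.

Step 1: f(3, -3) = 0, so P lies on C.
Step 2: partial derivatives
  f_x(x, y) = 4*x - 2, f_y(x, y) = -2.
  f_x(P) = 10, f_y(P) = -2 (gradient nonzero, so P is smooth).
Step 3: tangent line at P: 10·(x − 3) + -2·(y − -3) = 0.
Expanding: 10*x - 2*y - 36 = 0.


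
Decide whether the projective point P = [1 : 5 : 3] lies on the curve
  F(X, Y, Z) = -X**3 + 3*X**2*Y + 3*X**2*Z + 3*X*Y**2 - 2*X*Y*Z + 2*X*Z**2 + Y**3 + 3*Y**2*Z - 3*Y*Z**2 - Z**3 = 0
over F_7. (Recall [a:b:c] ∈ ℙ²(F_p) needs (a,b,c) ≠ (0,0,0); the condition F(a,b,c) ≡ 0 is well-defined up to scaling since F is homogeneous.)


F(1,5,3) ≡ 1 (mod 7); P is NOT on the curve.

Evaluate F(1, 5, 3) term-by-term (mod 7).
  -X**3 ↦ -1·1·1·1 = -1
  3*X**2*Y ↦ 3·1·5·1 = 15
  3*X**2*Z ↦ 3·1·1·3 = 9
  3*X*Y**2 ↦ 3·1·25·1 = 75
  -2*X*Y*Z ↦ -2·1·5·3 = -30
  2*X*Z**2 ↦ 2·1·1·9 = 18
  Y**3 ↦ 1·1·125·1 = 125
  3*Y**2*Z ↦ 3·1·25·3 = 225
  -3*Y*Z**2 ↦ -3·1·5·9 = -135
  -Z**3 ↦ -1·1·1·27 = -27
Sum: F(1, 5, 3) = (-1) + (15) + (9) + (75) + (-30) + (18) + (125) + (225) + (-135) + (-27) = 274.
Reducing mod 7: 274 ≡ 1 (mod 7).
Since F(a, b, c) ≡ 1 ≠ 0 (mod 7), P does NOT lie on the curve.


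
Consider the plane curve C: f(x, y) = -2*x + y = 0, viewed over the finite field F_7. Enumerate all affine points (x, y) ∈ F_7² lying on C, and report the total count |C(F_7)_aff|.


Affine F_7-points: {(0, 0), (1, 2), (2, 4), (3, 6), (4, 1), (5, 3), (6, 5)}; count = 7.

For each of the 49 pairs (x, y) ∈ F_7², evaluate f(x, y) mod 7. Record the zeros.
  x = 0: [0↦0, 1↦1, 2↦2, 3↦3, 4↦4, 5↦5, 6↦6]  zeros at y ∈ {0}
  x = 1: [0↦5, 1↦6, 2↦0, 3↦1, 4↦2, 5↦3, 6↦4]  zeros at y ∈ {2}
  x = 2: [0↦3, 1↦4, 2↦5, 3↦6, 4↦0, 5↦1, 6↦2]  zeros at y ∈ {4}
  x = 3: [0↦1, 1↦2, 2↦3, 3↦4, 4↦5, 5↦6, 6↦0]  zeros at y ∈ {6}
  x = 4: [0↦6, 1↦0, 2↦1, 3↦2, 4↦3, 5↦4, 6↦5]  zeros at y ∈ {1}
  x = 5: [0↦4, 1↦5, 2↦6, 3↦0, 4↦1, 5↦2, 6↦3]  zeros at y ∈ {3}
  x = 6: [0↦2, 1↦3, 2↦4, 3↦5, 4↦6, 5↦0, 6↦1]  zeros at y ∈ {5}
Collecting zeros: affine points = {(0, 0), (1, 2), (2, 4), (3, 6), (4, 1), (5, 3), (6, 5)}.
Total count |C(F_7)_aff| = 7.


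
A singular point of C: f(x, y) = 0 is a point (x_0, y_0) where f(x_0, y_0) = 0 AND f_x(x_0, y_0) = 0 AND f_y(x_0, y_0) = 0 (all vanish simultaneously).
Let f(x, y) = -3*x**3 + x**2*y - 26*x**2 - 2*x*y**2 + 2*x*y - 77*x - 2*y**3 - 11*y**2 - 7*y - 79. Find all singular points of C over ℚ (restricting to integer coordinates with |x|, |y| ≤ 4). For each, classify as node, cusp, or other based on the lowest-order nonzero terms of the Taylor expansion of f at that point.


Singular points: {(-3, -1)}; classification: cusp.

Compute partial derivatives:
  f_x = -9*x**2 + 2*x*y - 52*x - 2*y**2 + 2*y - 77.
  f_y = x**2 - 4*x*y + 2*x - 6*y**2 - 22*y - 7.
Scan x_0 ∈ {−4, ..., 4}. For each x_0, f_y(x_0, y) is a polynomial in y; find its integer roots y ∈ {−4, ..., 4}, then test f_x and f at those candidates.
  x = -4: f_y(-4, y) = -6*y**2 - 6*y + 1; no integer root y with |y| ≤ 4.
  x = -3: f_y(-3, y) = -6*y**2 - 10*y - 4; vanishes at y ∈ {-1}. (-3, -1): f_x = 0, f = 0 — SINGULAR.
  x = -2: f_y(-2, y) = -6*y**2 - 14*y - 7; no integer root y with |y| ≤ 4.
  x = -1: f_y(-1, y) = -6*y**2 - 18*y - 8; no integer root y with |y| ≤ 4.
  x = 0: f_y(0, y) = -6*y**2 - 22*y - 7; no integer root y with |y| ≤ 4.
  x = 1: f_y(1, y) = -6*y**2 - 26*y - 4; no integer root y with |y| ≤ 4.
  x = 2: f_y(2, y) = -6*y**2 - 30*y + 1; no integer root y with |y| ≤ 4.
  x = 3: f_y(3, y) = -6*y**2 - 34*y + 8; no integer root y with |y| ≤ 4.
  x = 4: f_y(4, y) = -6*y**2 - 38*y + 17; no integer root y with |y| ≤ 4.
Only singular point on the grid: (-3, -1).
Classify: substitute x = -3 + u, y = -1 + v and expand: f = -3*u**3 + u**2*v - 2*u*v**2 - 2*v**3 + v**2.
No constant or linear terms (consistent with a singular point). Quadratic part: v**2. Cubic part: -3*u**3 + u**2*v - 2*u*v**2 - 2*v**3.
The quadratic part v**2 is a perfect square, so there is a single (double) tangent line v = 0, i.e. y = -1. Restricting the cubic part to that line (v = 0) leaves -3*u**3 ≠ 0, so f is not divisible by v and the branch is v² ≈ 3*u**3 to lowest order — this is a cusp.
Classification: cusp.


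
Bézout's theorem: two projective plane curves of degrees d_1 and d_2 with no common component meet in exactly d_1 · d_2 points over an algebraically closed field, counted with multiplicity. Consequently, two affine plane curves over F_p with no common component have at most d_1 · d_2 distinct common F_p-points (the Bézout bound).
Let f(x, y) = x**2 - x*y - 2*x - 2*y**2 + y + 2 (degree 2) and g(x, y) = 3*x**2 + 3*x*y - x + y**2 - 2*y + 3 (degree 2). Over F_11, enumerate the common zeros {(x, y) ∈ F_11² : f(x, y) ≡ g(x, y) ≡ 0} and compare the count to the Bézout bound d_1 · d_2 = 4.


Common zeros: ∅; count = 0; Bézout bound = 4.

deg(f) = 2, deg(g) = 2, so Bézout bound = 4.
Scan x ∈ F_11. For each x, list the y ∈ F_11 with f(x, y) ≡ 0 and those with g(x, y) ≡ 0 (mod 11); the common zeros in that column are the intersection.
  x = 0: f ≡ 0 at y ∈ ∅; g ≡ 0 at y ∈ {4, 9}; common: ∅.
  x = 1: f ≡ 0 at y ∈ ∅; g ≡ 0 at y ∈ {2, 8}; common: ∅.
  x = 2: f ≡ 0 at y ∈ ∅; g ≡ 0 at y ∈ ∅; common: ∅.
  x = 3: f ≡ 0 at y ∈ {5}; g ≡ 0 at y ∈ ∅; common: ∅.
  x = 4: f ≡ 0 at y ∈ {5, 10}; g ≡ 0 at y ∈ {6}; common: ∅.
  x = 5: f ≡ 0 at y ∈ {1, 8}; g ≡ 0 at y ∈ {3, 6}; common: ∅.
  x = 6: f ≡ 0 at y ∈ ∅; g ≡ 0 at y ∈ {8, 9}; common: ∅.
  x = 7: f ≡ 0 at y ∈ ∅; g ≡ 0 at y ∈ {0, 3}; common: ∅.
  x = 8: f ≡ 0 at y ∈ {3, 10}; g ≡ 0 at y ∈ {0}; common: ∅.
  x = 9: f ≡ 0 at y ∈ {1, 6}; g ≡ 0 at y ∈ ∅; common: ∅.
  x = 10: f ≡ 0 at y ∈ {6}; g ≡ 0 at y ∈ ∅; common: ∅.
Collecting: common zeros = ∅, so the count is 0.
Comparison with the Bézout bound: 0 ≤ 4 = deg(f)·deg(g), as expected for curves with no common component (the affine F_11-count falls short of the bound because intersections may lie at infinity, over extension fields, or carry multiplicity).


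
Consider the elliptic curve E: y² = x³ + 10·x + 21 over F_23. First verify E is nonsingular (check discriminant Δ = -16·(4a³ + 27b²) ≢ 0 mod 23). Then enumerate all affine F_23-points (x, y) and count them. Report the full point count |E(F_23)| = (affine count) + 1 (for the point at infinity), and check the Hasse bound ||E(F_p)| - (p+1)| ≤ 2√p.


Affine points = {(1, 3), (1, 20), (2, 7), (2, 16), (3, 3), (3, 20), (5, 9), (5, 14), (9, 9), (9, 14), (11, 6), (11, 17), (12, 11), (12, 12), (13, 5), (13, 18), (15, 2), (15, 21), (19, 3), (19, 20), (21, 4), (21, 19)}; affine count = 22; |E(F_23)| = 23.

Discriminant check: Δ ∝ 4a³ + 27b² = 4·10³ + 27·21² = 4·1000 + 27·441 ≡ 14 (mod 23). Nonzero ⇒ E is nonsingular.
For each x ∈ F_23, compute rhs = x³ + 10·x + 21 mod 23, then count y ∈ F_23 with y² ≡ rhs.
  x = 0: rhs = 21, matching y values: none (0 points).
  x = 1: rhs = 9, matching y values: 3, 20 (2 points).
  x = 2: rhs = 3, matching y values: 7, 16 (2 points).
  x = 3: rhs = 9, matching y values: 3, 20 (2 points).
  x = 4: rhs = 10, matching y values: none (0 points).
  x = 5: rhs = 12, matching y values: 9, 14 (2 points).
  x = 6: rhs = 21, matching y values: none (0 points).
  x = 7: rhs = 20, matching y values: none (0 points).
  x = 8: rhs = 15, matching y values: none (0 points).
  x = 9: rhs = 12, matching y values: 9, 14 (2 points).
  x = 10: rhs = 17, matching y values: none (0 points).
  x = 11: rhs = 13, matching y values: 6, 17 (2 points).
  x = 12: rhs = 6, matching y values: 11, 12 (2 points).
  x = 13: rhs = 2, matching y values: 5, 18 (2 points).
  x = 14: rhs = 7, matching y values: none (0 points).
  x = 15: rhs = 4, matching y values: 2, 21 (2 points).
  x = 16: rhs = 22, matching y values: none (0 points).
  x = 17: rhs = 21, matching y values: none (0 points).
  x = 18: rhs = 7, matching y values: none (0 points).
  x = 19: rhs = 9, matching y values: 3, 20 (2 points).
  x = 20: rhs = 10, matching y values: none (0 points).
  x = 21: rhs = 16, matching y values: 4, 19 (2 points).
  x = 22: rhs = 10, matching y values: none (0 points).
Total affine count: 22.
Full point count |E(F_23)| = 22 + 1 = 23.
Hasse bound: |23 − (23+1)| = |-1| = 1 ≤ 2√23 ≈ 9.5917 ✓.


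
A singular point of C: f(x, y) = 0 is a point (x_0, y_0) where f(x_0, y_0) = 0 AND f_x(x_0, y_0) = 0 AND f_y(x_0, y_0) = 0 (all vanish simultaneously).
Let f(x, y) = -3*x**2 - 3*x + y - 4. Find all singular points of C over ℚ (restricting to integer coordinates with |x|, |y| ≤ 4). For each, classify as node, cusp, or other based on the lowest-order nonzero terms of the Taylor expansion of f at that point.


No singular points in the scanned grid; C is smooth there.

Compute partial derivatives:
  f_x = -6*x - 3.
  f_y = 1.
f_y = 1 is a nonzero constant, so f_y never vanishes: no point (x, y) can satisfy f = f_x = f_y = 0. In particular no (x, y) ∈ {−4, ..., 4}² is singular; the curve is smooth.


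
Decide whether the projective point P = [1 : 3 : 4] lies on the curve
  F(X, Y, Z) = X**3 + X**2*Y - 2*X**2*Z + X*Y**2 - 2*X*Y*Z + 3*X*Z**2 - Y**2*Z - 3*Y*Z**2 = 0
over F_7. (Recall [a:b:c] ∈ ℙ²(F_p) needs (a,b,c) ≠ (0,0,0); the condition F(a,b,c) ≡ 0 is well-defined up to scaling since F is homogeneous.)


F(1,3,4) ≡ 3 (mod 7); P is NOT on the curve.

Evaluate F(1, 3, 4) term-by-term (mod 7).
  X**3 ↦ 1·1·1·1 = 1
  X**2*Y ↦ 1·1·3·1 = 3
  -2*X**2*Z ↦ -2·1·1·4 = -8
  X*Y**2 ↦ 1·1·9·1 = 9
  -2*X*Y*Z ↦ -2·1·3·4 = -24
  3*X*Z**2 ↦ 3·1·1·16 = 48
  -Y**2*Z ↦ -1·1·9·4 = -36
  -3*Y*Z**2 ↦ -3·1·3·16 = -144
Sum: F(1, 3, 4) = (1) + (3) + (-8) + (9) + (-24) + (48) + (-36) + (-144) = -151.
Reducing mod 7: -151 ≡ 3 (mod 7).
Since F(a, b, c) ≡ 3 ≠ 0 (mod 7), P does NOT lie on the curve.


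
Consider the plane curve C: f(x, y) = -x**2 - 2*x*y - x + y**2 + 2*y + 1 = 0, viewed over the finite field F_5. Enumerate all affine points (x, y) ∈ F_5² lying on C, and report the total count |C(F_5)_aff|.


Affine F_5-points: {(0, 4), (1, 1), (1, 4), (2, 0), (2, 2), (3, 2)}; count = 6.

For each of the 25 pairs (x, y) ∈ F_5², evaluate f(x, y) mod 5. Record the zeros.
  x = 0: [0↦1, 1↦4, 2↦4, 3↦1, 4↦0]  zeros at y ∈ {4}
  x = 1: [0↦4, 1↦0, 2↦3, 3↦3, 4↦0]  zeros at y ∈ {1, 4}
  x = 2: [0↦0, 1↦4, 2↦0, 3↦3, 4↦3]  zeros at y ∈ {0, 2}
  x = 3: [0↦4, 1↦1, 2↦0, 3↦1, 4↦4]  zeros at y ∈ {2}
  x = 4: [0↦1, 1↦1, 2↦3, 3↦2, 4↦3]  zeros at y ∈ ∅
Collecting zeros: affine points = {(0, 4), (1, 1), (1, 4), (2, 0), (2, 2), (3, 2)}.
Total count |C(F_5)_aff| = 6.


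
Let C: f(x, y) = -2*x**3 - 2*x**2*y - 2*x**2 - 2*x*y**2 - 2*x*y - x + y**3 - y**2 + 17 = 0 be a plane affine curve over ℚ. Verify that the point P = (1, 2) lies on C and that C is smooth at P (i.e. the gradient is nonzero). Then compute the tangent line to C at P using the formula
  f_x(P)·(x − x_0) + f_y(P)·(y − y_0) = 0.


Tangent line at P: -31*x - 4*y + 39 = 0.

Step 1: f(1, 2) = 0, so P lies on C.
Step 2: partial derivatives
  f_x(x, y) = -6*x**2 - 4*x*y - 4*x - 2*y**2 - 2*y - 1, f_y(x, y) = -2*x**2 - 4*x*y - 2*x + 3*y**2 - 2*y.
  f_x(P) = -31, f_y(P) = -4 (gradient nonzero, so P is smooth).
Step 3: tangent line at P: -31·(x − 1) + -4·(y − 2) = 0.
Expanding: -31*x - 4*y + 39 = 0.


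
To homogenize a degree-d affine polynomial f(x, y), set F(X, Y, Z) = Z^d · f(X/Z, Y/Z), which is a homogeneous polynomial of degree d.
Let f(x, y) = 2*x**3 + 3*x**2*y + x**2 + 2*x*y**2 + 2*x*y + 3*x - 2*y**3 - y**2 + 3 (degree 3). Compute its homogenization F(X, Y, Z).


F(X, Y, Z) = 2*X**3 + 3*X**2*Y + X**2*Z + 2*X*Y**2 + 2*X*Y*Z + 3*X*Z**2 - 2*Y**3 - Y**2*Z + 3*Z**3

deg(f) = 3.
Substitute x = X/Z, y = Y/Z into f, then multiply by Z^3.
  monomial 2·x^3·y^0 ↦ 2·X^3·Y^0·Z^0.
  monomial 3·x^2·y^1 ↦ 3·X^2·Y^1·Z^0.
  monomial 1·x^2·y^0 ↦ 1·X^2·Y^0·Z^1.
  monomial 2·x^1·y^2 ↦ 2·X^1·Y^2·Z^0.
  monomial 2·x^1·y^1 ↦ 2·X^1·Y^1·Z^1.
  monomial 3·x^1·y^0 ↦ 3·X^1·Y^0·Z^2.
  monomial -2·x^0·y^3 ↦ -2·X^0·Y^3·Z^0.
  monomial -1·x^0·y^2 ↦ -1·X^0·Y^2·Z^1.
  monomial 3·x^0·y^0 ↦ 3·X^0·Y^0·Z^3.
Collecting: F(X, Y, Z) = 2*X**3 + 3*X**2*Y + X**2*Z + 2*X*Y**2 + 2*X*Y*Z + 3*X*Z**2 - 2*Y**3 - Y**2*Z + 3*Z**3.


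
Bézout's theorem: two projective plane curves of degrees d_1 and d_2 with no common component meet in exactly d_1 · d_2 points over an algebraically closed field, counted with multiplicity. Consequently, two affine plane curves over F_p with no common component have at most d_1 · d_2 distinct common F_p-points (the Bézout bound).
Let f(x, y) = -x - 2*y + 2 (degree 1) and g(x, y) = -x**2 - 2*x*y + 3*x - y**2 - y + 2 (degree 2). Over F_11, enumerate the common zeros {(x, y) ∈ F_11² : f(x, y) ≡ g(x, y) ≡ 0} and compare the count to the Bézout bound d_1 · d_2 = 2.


Common zeros: {(0, 1), (10, 7)}; count = 2; Bézout bound = 2.

deg(f) = 1, deg(g) = 2, so Bézout bound = 2.
Scan x ∈ F_11. For each x, list the y ∈ F_11 with f(x, y) ≡ 0 and those with g(x, y) ≡ 0 (mod 11); the common zeros in that column are the intersection.
  x = 0: f ≡ 0 at y ∈ {1}; g ≡ 0 at y ∈ {1, 9}; common: {1}.
  x = 1: f ≡ 0 at y ∈ {6}; g ≡ 0 at y ∈ {1, 7}; common: ∅.
  x = 2: f ≡ 0 at y ∈ {0}; g ≡ 0 at y ∈ ∅; common: ∅.
  x = 3: f ≡ 0 at y ∈ {5}; g ≡ 0 at y ∈ ∅; common: ∅.
  x = 4: f ≡ 0 at y ∈ {10}; g ≡ 0 at y ∈ ∅; common: ∅.
  x = 5: f ≡ 0 at y ∈ {4}; g ≡ 0 at y ∈ {5, 6}; common: ∅.
  x = 6: f ≡ 0 at y ∈ {9}; g ≡ 0 at y ∈ ∅; common: ∅.
  x = 7: f ≡ 0 at y ∈ {3}; g ≡ 0 at y ∈ {9}; common: ∅.
  x = 8: f ≡ 0 at y ∈ {8}; g ≡ 0 at y ∈ {6, 10}; common: ∅.
  x = 9: f ≡ 0 at y ∈ {2}; g ≡ 0 at y ∈ ∅; common: ∅.
  x = 10: f ≡ 0 at y ∈ {7}; g ≡ 0 at y ∈ {5, 7}; common: {7}.
Collecting: common zeros = {(0, 1), (10, 7)}, so the count is 2.
Comparison with the Bézout bound: 2 ≤ 2 = deg(f)·deg(g), as expected for curves with no common component (the bound is attained).


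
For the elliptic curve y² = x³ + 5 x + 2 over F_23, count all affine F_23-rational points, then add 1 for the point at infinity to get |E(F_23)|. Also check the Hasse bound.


Affine points = {(0, 5), (0, 18), (1, 10), (1, 13), (6, 8), (6, 15), (7, 9), (7, 14), (8, 5), (8, 18), (11, 10), (11, 13), (15, 5), (15, 18), (17, 3), (17, 20), (18, 6), (18, 17), (20, 11), (20, 12)}; affine count = 20; |E(F_23)| = 21.

Discriminant check: Δ ∝ 4a³ + 27b² = 4·5³ + 27·2² = 4·125 + 27·4 ≡ 10 (mod 23). Nonzero ⇒ E is nonsingular.
For each x ∈ F_23, compute rhs = x³ + 5·x + 2 mod 23, then count y ∈ F_23 with y² ≡ rhs.
  x = 0: rhs = 2, matching y values: 5, 18 (2 points).
  x = 1: rhs = 8, matching y values: 10, 13 (2 points).
  x = 2: rhs = 20, matching y values: none (0 points).
  x = 3: rhs = 21, matching y values: none (0 points).
  x = 4: rhs = 17, matching y values: none (0 points).
  x = 5: rhs = 14, matching y values: none (0 points).
  x = 6: rhs = 18, matching y values: 8, 15 (2 points).
  x = 7: rhs = 12, matching y values: 9, 14 (2 points).
  x = 8: rhs = 2, matching y values: 5, 18 (2 points).
  x = 9: rhs = 17, matching y values: none (0 points).
  x = 10: rhs = 17, matching y values: none (0 points).
  x = 11: rhs = 8, matching y values: 10, 13 (2 points).
  x = 12: rhs = 19, matching y values: none (0 points).
  x = 13: rhs = 10, matching y values: none (0 points).
  x = 14: rhs = 10, matching y values: none (0 points).
  x = 15: rhs = 2, matching y values: 5, 18 (2 points).
  x = 16: rhs = 15, matching y values: none (0 points).
  x = 17: rhs = 9, matching y values: 3, 20 (2 points).
  x = 18: rhs = 13, matching y values: 6, 17 (2 points).
  x = 19: rhs = 10, matching y values: none (0 points).
  x = 20: rhs = 6, matching y values: 11, 12 (2 points).
  x = 21: rhs = 7, matching y values: none (0 points).
  x = 22: rhs = 19, matching y values: none (0 points).
Total affine count: 20.
Full point count |E(F_23)| = 20 + 1 = 21.
Hasse bound: |21 − (23+1)| = |-3| = 3 ≤ 2√23 ≈ 9.5917 ✓.


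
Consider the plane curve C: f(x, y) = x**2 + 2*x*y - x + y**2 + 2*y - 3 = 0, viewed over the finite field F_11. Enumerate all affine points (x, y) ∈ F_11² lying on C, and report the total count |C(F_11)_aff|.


Affine F_11-points: {(0, 1), (0, 8), (4, 2), (4, 10), (6, 4), (7, 8), (7, 9), (9, 4), (9, 9), (10, 1), (10, 10)}; count = 11.

For each of the 121 pairs (x, y) ∈ F_11², evaluate f(x, y) mod 11. Record the zeros.
  x = 0: [0↦8, 1↦0, 2↦5, 3↦1, 4↦10, 5↦10, 6↦1, 7↦5, 8↦0, 9↦8, 10↦7]  zeros at y ∈ {1, 8}
  x = 1: [0↦8, 1↦2, 2↦9, 3↦7, 4↦7, 5↦9, 6↦2, 7↦8, 8↦5, 9↦4, 10↦5]  zeros at y ∈ ∅
  x = 2: [0↦10, 1↦6, 2↦4, 3↦4, 4↦6, 5↦10, 6↦5, 7↦2, 8↦1, 9↦2, 10↦5]  zeros at y ∈ ∅
  x = 3: [0↦3, 1↦1, 2↦1, 3↦3, 4↦7, 5↦2, 6↦10, 7↦9, 8↦10, 9↦2, 10↦7]  zeros at y ∈ ∅
  x = 4: [0↦9, 1↦9, 2↦0, 3↦4, 4↦10, 5↦7, 6↦6, 7↦7, 8↦10, 9↦4, 10↦0]  zeros at y ∈ {2, 10}
  x = 5: [0↦6, 1↦8, 2↦1, 3↦7, 4↦4, 5↦3, 6↦4, 7↦7, 8↦1, 9↦8, 10↦6]  zeros at y ∈ ∅
  x = 6: [0↦5, 1↦9, 2↦4, 3↦1, 4↦0, 5↦1, 6↦4, 7↦9, 8↦5, 9↦3, 10↦3]  zeros at y ∈ {4}
  x = 7: [0↦6, 1↦1, 2↦9, 3↦8, 4↦9, 5↦1, 6↦6, 7↦2, 8↦0, 9↦0, 10↦2]  zeros at y ∈ {8, 9}
  x = 8: [0↦9, 1↦6, 2↦5, 3↦6, 4↦9, 5↦3, 6↦10, 7↦8, 8↦8, 9↦10, 10↦3]  zeros at y ∈ ∅
  x = 9: [0↦3, 1↦2, 2↦3, 3↦6, 4↦0, 5↦7, 6↦5, 7↦5, 8↦7, 9↦0, 10↦6]  zeros at y ∈ {4, 9}
  x = 10: [0↦10, 1↦0, 2↦3, 3↦8, 4↦4, 5↦2, 6↦2, 7↦4, 8↦8, 9↦3, 10↦0]  zeros at y ∈ {1, 10}
Collecting zeros: affine points = {(0, 1), (0, 8), (4, 2), (4, 10), (6, 4), (7, 8), (7, 9), (9, 4), (9, 9), (10, 1), (10, 10)}.
Total count |C(F_11)_aff| = 11.


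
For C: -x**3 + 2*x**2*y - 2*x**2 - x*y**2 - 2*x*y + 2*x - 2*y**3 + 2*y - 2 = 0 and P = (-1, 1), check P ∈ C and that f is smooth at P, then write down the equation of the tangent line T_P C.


Tangent line at P: -4*x + 2*y - 6 = 0.

Step 1: f(-1, 1) = 0, so P lies on C.
Step 2: partial derivatives
  f_x(x, y) = -3*x**2 + 4*x*y - 4*x - y**2 - 2*y + 2, f_y(x, y) = 2*x**2 - 2*x*y - 2*x - 6*y**2 + 2.
  f_x(P) = -4, f_y(P) = 2 (gradient nonzero, so P is smooth).
Step 3: tangent line at P: -4·(x − -1) + 2·(y − 1) = 0.
Expanding: -4*x + 2*y - 6 = 0.


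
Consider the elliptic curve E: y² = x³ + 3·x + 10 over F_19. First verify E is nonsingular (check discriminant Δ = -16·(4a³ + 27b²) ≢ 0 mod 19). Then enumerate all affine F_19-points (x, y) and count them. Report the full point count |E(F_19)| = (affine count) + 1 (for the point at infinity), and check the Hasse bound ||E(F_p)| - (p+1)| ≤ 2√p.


Affine points = {(2, 9), (2, 10), (5, 6), (5, 13), (6, 4), (6, 15), (9, 5), (9, 14), (11, 5), (11, 14), (12, 8), (12, 11), (13, 2), (13, 17), (18, 5), (18, 14)}; affine count = 16; |E(F_19)| = 17.

Discriminant check: Δ ∝ 4a³ + 27b² = 4·3³ + 27·10² = 4·27 + 27·100 ≡ 15 (mod 19). Nonzero ⇒ E is nonsingular.
For each x ∈ F_19, compute rhs = x³ + 3·x + 10 mod 19, then count y ∈ F_19 with y² ≡ rhs.
  x = 0: rhs = 10, matching y values: none (0 points).
  x = 1: rhs = 14, matching y values: none (0 points).
  x = 2: rhs = 5, matching y values: 9, 10 (2 points).
  x = 3: rhs = 8, matching y values: none (0 points).
  x = 4: rhs = 10, matching y values: none (0 points).
  x = 5: rhs = 17, matching y values: 6, 13 (2 points).
  x = 6: rhs = 16, matching y values: 4, 15 (2 points).
  x = 7: rhs = 13, matching y values: none (0 points).
  x = 8: rhs = 14, matching y values: none (0 points).
  x = 9: rhs = 6, matching y values: 5, 14 (2 points).
  x = 10: rhs = 14, matching y values: none (0 points).
  x = 11: rhs = 6, matching y values: 5, 14 (2 points).
  x = 12: rhs = 7, matching y values: 8, 11 (2 points).
  x = 13: rhs = 4, matching y values: 2, 17 (2 points).
  x = 14: rhs = 3, matching y values: none (0 points).
  x = 15: rhs = 10, matching y values: none (0 points).
  x = 16: rhs = 12, matching y values: none (0 points).
  x = 17: rhs = 15, matching y values: none (0 points).
  x = 18: rhs = 6, matching y values: 5, 14 (2 points).
Total affine count: 16.
Full point count |E(F_19)| = 16 + 1 = 17.
Hasse bound: |17 − (19+1)| = |-3| = 3 ≤ 2√19 ≈ 8.7178 ✓.


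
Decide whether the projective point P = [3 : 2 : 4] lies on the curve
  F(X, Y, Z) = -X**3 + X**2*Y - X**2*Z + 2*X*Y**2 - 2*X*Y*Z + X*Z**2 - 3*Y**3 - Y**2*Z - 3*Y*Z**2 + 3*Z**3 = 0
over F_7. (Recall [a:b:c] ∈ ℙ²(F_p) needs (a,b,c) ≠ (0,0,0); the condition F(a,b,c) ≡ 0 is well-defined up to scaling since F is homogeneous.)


F(3,2,4) ≡ 0 (mod 7); P is on the curve.

Evaluate F(3, 2, 4) term-by-term (mod 7).
  -X**3 ↦ -1·27·1·1 = -27
  X**2*Y ↦ 1·9·2·1 = 18
  -X**2*Z ↦ -1·9·1·4 = -36
  2*X*Y**2 ↦ 2·3·4·1 = 24
  -2*X*Y*Z ↦ -2·3·2·4 = -48
  X*Z**2 ↦ 1·3·1·16 = 48
  -3*Y**3 ↦ -3·1·8·1 = -24
  -Y**2*Z ↦ -1·1·4·4 = -16
  -3*Y*Z**2 ↦ -3·1·2·16 = -96
  3*Z**3 ↦ 3·1·1·64 = 192
Sum: F(3, 2, 4) = (-27) + (18) + (-36) + (24) + (-48) + (48) + (-24) + (-16) + (-96) + (192) = 35.
Reducing mod 7: 35 ≡ 0 (mod 7).
Since F(a, b, c) ≡ 0 (mod 7), P lies on the curve.


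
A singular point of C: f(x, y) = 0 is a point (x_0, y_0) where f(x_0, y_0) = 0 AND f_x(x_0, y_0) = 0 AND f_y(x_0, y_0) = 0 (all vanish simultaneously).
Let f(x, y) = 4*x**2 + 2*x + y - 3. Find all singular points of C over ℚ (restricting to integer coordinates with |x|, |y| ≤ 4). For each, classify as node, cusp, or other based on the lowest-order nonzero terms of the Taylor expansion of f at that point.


No singular points in the scanned grid; C is smooth there.

Compute partial derivatives:
  f_x = 8*x + 2.
  f_y = 1.
f_y = 1 is a nonzero constant, so f_y never vanishes: no point (x, y) can satisfy f = f_x = f_y = 0. In particular no (x, y) ∈ {−4, ..., 4}² is singular; the curve is smooth.


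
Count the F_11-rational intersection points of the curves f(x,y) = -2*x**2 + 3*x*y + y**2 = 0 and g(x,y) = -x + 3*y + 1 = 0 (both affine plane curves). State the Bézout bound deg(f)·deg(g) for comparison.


Common zeros: ∅; count = 0; Bézout bound = 2.

deg(f) = 2, deg(g) = 1, so Bézout bound = 2.
Scan x ∈ F_11. For each x, list the y ∈ F_11 with f(x, y) ≡ 0 and those with g(x, y) ≡ 0 (mod 11); the common zeros in that column are the intersection.
  x = 0: f ≡ 0 at y ∈ {0}; g ≡ 0 at y ∈ {7}; common: ∅.
  x = 1: f ≡ 0 at y ∈ ∅; g ≡ 0 at y ∈ {0}; common: ∅.
  x = 2: f ≡ 0 at y ∈ ∅; g ≡ 0 at y ∈ {4}; common: ∅.
  x = 3: f ≡ 0 at y ∈ ∅; g ≡ 0 at y ∈ {8}; common: ∅.
  x = 4: f ≡ 0 at y ∈ ∅; g ≡ 0 at y ∈ {1}; common: ∅.
  x = 5: f ≡ 0 at y ∈ ∅; g ≡ 0 at y ∈ {5}; common: ∅.
  x = 6: f ≡ 0 at y ∈ ∅; g ≡ 0 at y ∈ {9}; common: ∅.
  x = 7: f ≡ 0 at y ∈ ∅; g ≡ 0 at y ∈ {2}; common: ∅.
  x = 8: f ≡ 0 at y ∈ ∅; g ≡ 0 at y ∈ {6}; common: ∅.
  x = 9: f ≡ 0 at y ∈ ∅; g ≡ 0 at y ∈ {10}; common: ∅.
  x = 10: f ≡ 0 at y ∈ ∅; g ≡ 0 at y ∈ {3}; common: ∅.
Collecting: common zeros = ∅, so the count is 0.
Comparison with the Bézout bound: 0 ≤ 2 = deg(f)·deg(g), as expected for curves with no common component (the affine F_11-count falls short of the bound because intersections may lie at infinity, over extension fields, or carry multiplicity).


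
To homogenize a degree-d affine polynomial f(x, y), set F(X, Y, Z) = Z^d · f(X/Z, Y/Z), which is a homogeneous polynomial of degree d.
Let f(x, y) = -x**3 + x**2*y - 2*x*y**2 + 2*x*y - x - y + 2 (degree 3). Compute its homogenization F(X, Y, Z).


F(X, Y, Z) = -X**3 + X**2*Y - 2*X*Y**2 + 2*X*Y*Z - X*Z**2 - Y*Z**2 + 2*Z**3

deg(f) = 3.
Substitute x = X/Z, y = Y/Z into f, then multiply by Z^3.
  monomial -1·x^3·y^0 ↦ -1·X^3·Y^0·Z^0.
  monomial 1·x^2·y^1 ↦ 1·X^2·Y^1·Z^0.
  monomial -2·x^1·y^2 ↦ -2·X^1·Y^2·Z^0.
  monomial 2·x^1·y^1 ↦ 2·X^1·Y^1·Z^1.
  monomial -1·x^1·y^0 ↦ -1·X^1·Y^0·Z^2.
  monomial -1·x^0·y^1 ↦ -1·X^0·Y^1·Z^2.
  monomial 2·x^0·y^0 ↦ 2·X^0·Y^0·Z^3.
Collecting: F(X, Y, Z) = -X**3 + X**2*Y - 2*X*Y**2 + 2*X*Y*Z - X*Z**2 - Y*Z**2 + 2*Z**3.


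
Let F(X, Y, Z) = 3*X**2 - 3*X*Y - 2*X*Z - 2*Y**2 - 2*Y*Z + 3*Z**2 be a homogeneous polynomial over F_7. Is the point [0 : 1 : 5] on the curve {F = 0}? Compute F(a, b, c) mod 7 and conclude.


F(0,1,5) ≡ 0 (mod 7); P is on the curve.

Evaluate F(0, 1, 5) term-by-term (mod 7).
  3*X**2 ↦ 3·0·1·1 = 0
  -3*X*Y ↦ -3·0·1·1 = 0
  -2*X*Z ↦ -2·0·1·5 = 0
  -2*Y**2 ↦ -2·1·1·1 = -2
  -2*Y*Z ↦ -2·1·1·5 = -10
  3*Z**2 ↦ 3·1·1·25 = 75
Sum: F(0, 1, 5) = (0) + (0) + (0) + (-2) + (-10) + (75) = 63.
Reducing mod 7: 63 ≡ 0 (mod 7).
Since F(a, b, c) ≡ 0 (mod 7), P lies on the curve.


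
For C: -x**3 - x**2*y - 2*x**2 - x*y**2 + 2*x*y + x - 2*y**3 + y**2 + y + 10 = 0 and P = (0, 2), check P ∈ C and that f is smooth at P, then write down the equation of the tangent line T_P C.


Tangent line at P: x - 19*y + 38 = 0.

Step 1: f(0, 2) = 0, so P lies on C.
Step 2: partial derivatives
  f_x(x, y) = -3*x**2 - 2*x*y - 4*x - y**2 + 2*y + 1, f_y(x, y) = -x**2 - 2*x*y + 2*x - 6*y**2 + 2*y + 1.
  f_x(P) = 1, f_y(P) = -19 (gradient nonzero, so P is smooth).
Step 3: tangent line at P: 1·(x − 0) + -19·(y − 2) = 0.
Expanding: x - 19*y + 38 = 0.


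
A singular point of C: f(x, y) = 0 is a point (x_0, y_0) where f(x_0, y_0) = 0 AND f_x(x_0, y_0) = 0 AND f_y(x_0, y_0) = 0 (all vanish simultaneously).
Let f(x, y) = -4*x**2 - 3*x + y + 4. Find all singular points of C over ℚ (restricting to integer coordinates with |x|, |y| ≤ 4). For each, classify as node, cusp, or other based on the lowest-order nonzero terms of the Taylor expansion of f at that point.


No singular points in the scanned grid; C is smooth there.

Compute partial derivatives:
  f_x = -8*x - 3.
  f_y = 1.
f_y = 1 is a nonzero constant, so f_y never vanishes: no point (x, y) can satisfy f = f_x = f_y = 0. In particular no (x, y) ∈ {−4, ..., 4}² is singular; the curve is smooth.


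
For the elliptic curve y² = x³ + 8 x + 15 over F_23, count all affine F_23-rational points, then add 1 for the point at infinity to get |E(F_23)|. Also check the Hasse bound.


Affine points = {(1, 1), (1, 22), (2, 4), (2, 19), (6, 7), (6, 16), (7, 0), (8, 4), (8, 19), (11, 10), (11, 13), (13, 4), (13, 19), (17, 2), (17, 21), (22, 11), (22, 12)}; affine count = 17; |E(F_23)| = 18.

Discriminant check: Δ ∝ 4a³ + 27b² = 4·8³ + 27·15² = 4·512 + 27·225 ≡ 4 (mod 23). Nonzero ⇒ E is nonsingular.
For each x ∈ F_23, compute rhs = x³ + 8·x + 15 mod 23, then count y ∈ F_23 with y² ≡ rhs.
  x = 0: rhs = 15, matching y values: none (0 points).
  x = 1: rhs = 1, matching y values: 1, 22 (2 points).
  x = 2: rhs = 16, matching y values: 4, 19 (2 points).
  x = 3: rhs = 20, matching y values: none (0 points).
  x = 4: rhs = 19, matching y values: none (0 points).
  x = 5: rhs = 19, matching y values: none (0 points).
  x = 6: rhs = 3, matching y values: 7, 16 (2 points).
  x = 7: rhs = 0, matching y values: 0 (1 points).
  x = 8: rhs = 16, matching y values: 4, 19 (2 points).
  x = 9: rhs = 11, matching y values: none (0 points).
  x = 10: rhs = 14, matching y values: none (0 points).
  x = 11: rhs = 8, matching y values: 10, 13 (2 points).
  x = 12: rhs = 22, matching y values: none (0 points).
  x = 13: rhs = 16, matching y values: 4, 19 (2 points).
  x = 14: rhs = 19, matching y values: none (0 points).
  x = 15: rhs = 14, matching y values: none (0 points).
  x = 16: rhs = 7, matching y values: none (0 points).
  x = 17: rhs = 4, matching y values: 2, 21 (2 points).
  x = 18: rhs = 11, matching y values: none (0 points).
  x = 19: rhs = 11, matching y values: none (0 points).
  x = 20: rhs = 10, matching y values: none (0 points).
  x = 21: rhs = 14, matching y values: none (0 points).
  x = 22: rhs = 6, matching y values: 11, 12 (2 points).
Total affine count: 17.
Full point count |E(F_23)| = 17 + 1 = 18.
Hasse bound: |18 − (23+1)| = |-6| = 6 ≤ 2√23 ≈ 9.5917 ✓.


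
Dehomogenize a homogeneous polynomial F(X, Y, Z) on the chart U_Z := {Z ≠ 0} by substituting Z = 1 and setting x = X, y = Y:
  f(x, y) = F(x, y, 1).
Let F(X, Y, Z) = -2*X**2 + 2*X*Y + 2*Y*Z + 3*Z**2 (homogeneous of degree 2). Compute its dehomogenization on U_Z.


f(x, y) = -2*x**2 + 2*x*y + 2*y + 3

On U_Z we set Z = 1. Each monomial c·X^i·Y^j·Z^k in F becomes c·x^i·y^j·1^k = c·x^i·y^j.
Substituting Z = 1: F(X, Y, 1) = -2*x**2 + 2*x*y + 2*y + 3.
Note: deg(f) ≤ deg(F) = 2; strict inequality happens when F is divisible by Z (lost terms).


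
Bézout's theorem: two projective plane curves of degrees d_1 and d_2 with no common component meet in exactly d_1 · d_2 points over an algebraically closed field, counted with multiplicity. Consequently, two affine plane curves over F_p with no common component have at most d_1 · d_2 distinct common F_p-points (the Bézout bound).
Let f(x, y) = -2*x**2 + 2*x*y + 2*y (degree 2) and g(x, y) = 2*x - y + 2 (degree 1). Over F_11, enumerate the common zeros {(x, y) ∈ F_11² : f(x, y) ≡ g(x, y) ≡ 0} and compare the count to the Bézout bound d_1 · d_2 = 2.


Common zeros: ∅; count = 0; Bézout bound = 2.

deg(f) = 2, deg(g) = 1, so Bézout bound = 2.
Scan x ∈ F_11. For each x, list the y ∈ F_11 with f(x, y) ≡ 0 and those with g(x, y) ≡ 0 (mod 11); the common zeros in that column are the intersection.
  x = 0: f ≡ 0 at y ∈ {0}; g ≡ 0 at y ∈ {2}; common: ∅.
  x = 1: f ≡ 0 at y ∈ {6}; g ≡ 0 at y ∈ {4}; common: ∅.
  x = 2: f ≡ 0 at y ∈ {5}; g ≡ 0 at y ∈ {6}; common: ∅.
  x = 3: f ≡ 0 at y ∈ {5}; g ≡ 0 at y ∈ {8}; common: ∅.
  x = 4: f ≡ 0 at y ∈ {1}; g ≡ 0 at y ∈ {10}; common: ∅.
  x = 5: f ≡ 0 at y ∈ {6}; g ≡ 0 at y ∈ {1}; common: ∅.
  x = 6: f ≡ 0 at y ∈ {2}; g ≡ 0 at y ∈ {3}; common: ∅.
  x = 7: f ≡ 0 at y ∈ {2}; g ≡ 0 at y ∈ {5}; common: ∅.
  x = 8: f ≡ 0 at y ∈ {1}; g ≡ 0 at y ∈ {7}; common: ∅.
  x = 9: f ≡ 0 at y ∈ {7}; g ≡ 0 at y ∈ {9}; common: ∅.
  x = 10: f ≡ 0 at y ∈ ∅; g ≡ 0 at y ∈ {0}; common: ∅.
Collecting: common zeros = ∅, so the count is 0.
Comparison with the Bézout bound: 0 ≤ 2 = deg(f)·deg(g), as expected for curves with no common component (the affine F_11-count falls short of the bound because intersections may lie at infinity, over extension fields, or carry multiplicity).


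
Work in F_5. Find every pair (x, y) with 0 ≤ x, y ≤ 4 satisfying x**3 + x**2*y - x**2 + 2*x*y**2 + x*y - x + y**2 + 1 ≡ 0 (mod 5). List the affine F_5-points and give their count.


Affine F_5-points: {(0, 2), (0, 3), (1, 0), (1, 1), (2, 2), (3, 1), (3, 3), (4, 0)}; count = 8.

For each of the 25 pairs (x, y) ∈ F_5², evaluate f(x, y) mod 5. Record the zeros.
  x = 0: [0↦1, 1↦2, 2↦0, 3↦0, 4↦2]  zeros at y ∈ {2, 3}
  x = 1: [0↦0, 1↦0, 2↦1, 3↦3, 4↦1]  zeros at y ∈ {0, 1}
  x = 2: [0↦3, 1↦4, 2↦0, 3↦1, 4↦2]  zeros at y ∈ {2}
  x = 3: [0↦1, 1↦0, 2↦3, 3↦0, 4↦1]  zeros at y ∈ {1, 3}
  x = 4: [0↦0, 1↦4, 2↦1, 3↦1, 4↦4]  zeros at y ∈ {0}
Collecting zeros: affine points = {(0, 2), (0, 3), (1, 0), (1, 1), (2, 2), (3, 1), (3, 3), (4, 0)}.
Total count |C(F_5)_aff| = 8.


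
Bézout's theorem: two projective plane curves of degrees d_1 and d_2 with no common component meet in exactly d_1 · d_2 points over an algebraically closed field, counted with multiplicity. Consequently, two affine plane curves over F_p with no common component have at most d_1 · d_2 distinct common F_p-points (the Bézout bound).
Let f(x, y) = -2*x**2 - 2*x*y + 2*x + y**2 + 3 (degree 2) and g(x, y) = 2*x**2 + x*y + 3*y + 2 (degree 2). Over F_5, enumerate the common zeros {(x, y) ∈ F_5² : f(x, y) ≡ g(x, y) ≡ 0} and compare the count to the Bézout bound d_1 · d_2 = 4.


Common zeros: {(2, 2)}; count = 1; Bézout bound = 4.

deg(f) = 2, deg(g) = 2, so Bézout bound = 4.
Scan x ∈ F_5. For each x, list the y ∈ F_5 with f(x, y) ≡ 0 and those with g(x, y) ≡ 0 (mod 5); the common zeros in that column are the intersection.
  x = 0: f ≡ 0 at y ∈ ∅; g ≡ 0 at y ∈ {1}; common: ∅.
  x = 1: f ≡ 0 at y ∈ ∅; g ≡ 0 at y ∈ {4}; common: ∅.
  x = 2: f ≡ 0 at y ∈ {2}; g ≡ 0 at y ∈ {0, 1, 2, 3, 4}; common: {2}.
  x = 3: f ≡ 0 at y ∈ ∅; g ≡ 0 at y ∈ {0}; common: ∅.
  x = 4: f ≡ 0 at y ∈ ∅; g ≡ 0 at y ∈ {3}; common: ∅.
Collecting: common zeros = {(2, 2)}, so the count is 1.
Comparison with the Bézout bound: 1 ≤ 4 = deg(f)·deg(g), as expected for curves with no common component (the affine F_5-count falls short of the bound because intersections may lie at infinity, over extension fields, or carry multiplicity).


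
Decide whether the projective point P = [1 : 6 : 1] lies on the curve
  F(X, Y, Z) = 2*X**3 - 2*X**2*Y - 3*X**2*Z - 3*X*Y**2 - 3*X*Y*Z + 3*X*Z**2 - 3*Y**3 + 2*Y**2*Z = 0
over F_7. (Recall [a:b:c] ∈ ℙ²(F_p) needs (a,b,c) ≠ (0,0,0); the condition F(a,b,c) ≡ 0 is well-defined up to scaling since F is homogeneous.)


F(1,6,1) ≡ 2 (mod 7); P is NOT on the curve.

Evaluate F(1, 6, 1) term-by-term (mod 7).
  2*X**3 ↦ 2·1·1·1 = 2
  -2*X**2*Y ↦ -2·1·6·1 = -12
  -3*X**2*Z ↦ -3·1·1·1 = -3
  -3*X*Y**2 ↦ -3·1·36·1 = -108
  -3*X*Y*Z ↦ -3·1·6·1 = -18
  3*X*Z**2 ↦ 3·1·1·1 = 3
  -3*Y**3 ↦ -3·1·216·1 = -648
  2*Y**2*Z ↦ 2·1·36·1 = 72
Sum: F(1, 6, 1) = (2) + (-12) + (-3) + (-108) + (-18) + (3) + (-648) + (72) = -712.
Reducing mod 7: -712 ≡ 2 (mod 7).
Since F(a, b, c) ≡ 2 ≠ 0 (mod 7), P does NOT lie on the curve.


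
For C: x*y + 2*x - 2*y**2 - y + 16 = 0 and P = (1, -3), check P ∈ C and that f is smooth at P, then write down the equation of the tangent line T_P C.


Tangent line at P: -x + 12*y + 37 = 0.

Step 1: f(1, -3) = 0, so P lies on C.
Step 2: partial derivatives
  f_x(x, y) = y + 2, f_y(x, y) = x - 4*y - 1.
  f_x(P) = -1, f_y(P) = 12 (gradient nonzero, so P is smooth).
Step 3: tangent line at P: -1·(x − 1) + 12·(y − -3) = 0.
Expanding: -x + 12*y + 37 = 0.


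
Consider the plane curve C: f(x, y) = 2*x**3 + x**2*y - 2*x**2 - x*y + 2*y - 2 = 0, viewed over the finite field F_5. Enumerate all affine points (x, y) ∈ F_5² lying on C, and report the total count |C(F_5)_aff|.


Affine F_5-points: {(0, 1), (1, 1), (2, 1), (3, 2), (4, 4)}; count = 5.

For each of the 25 pairs (x, y) ∈ F_5², evaluate f(x, y) mod 5. Record the zeros.
  x = 0: [0↦3, 1↦0, 2↦2, 3↦4, 4↦1]  zeros at y ∈ {1}
  x = 1: [0↦3, 1↦0, 2↦2, 3↦4, 4↦1]  zeros at y ∈ {1}
  x = 2: [0↦1, 1↦0, 2↦4, 3↦3, 4↦2]  zeros at y ∈ {1}
  x = 3: [0↦4, 1↦2, 2↦0, 3↦3, 4↦1]  zeros at y ∈ {2}
  x = 4: [0↦4, 1↦3, 2↦2, 3↦1, 4↦0]  zeros at y ∈ {4}
Collecting zeros: affine points = {(0, 1), (1, 1), (2, 1), (3, 2), (4, 4)}.
Total count |C(F_5)_aff| = 5.


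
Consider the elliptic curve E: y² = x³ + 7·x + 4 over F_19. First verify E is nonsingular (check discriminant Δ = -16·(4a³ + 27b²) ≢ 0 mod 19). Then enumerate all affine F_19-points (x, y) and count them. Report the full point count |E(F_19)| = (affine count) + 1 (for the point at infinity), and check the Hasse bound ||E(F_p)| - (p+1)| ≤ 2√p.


Affine points = {(0, 2), (0, 17), (2, 8), (2, 11), (4, 1), (4, 18), (7, 4), (7, 15), (9, 6), (9, 13), (11, 5), (11, 14), (12, 7), (12, 12), (15, 8), (15, 11), (17, 1), (17, 18)}; affine count = 18; |E(F_19)| = 19.

Discriminant check: Δ ∝ 4a³ + 27b² = 4·7³ + 27·4² = 4·343 + 27·16 ≡ 18 (mod 19). Nonzero ⇒ E is nonsingular.
For each x ∈ F_19, compute rhs = x³ + 7·x + 4 mod 19, then count y ∈ F_19 with y² ≡ rhs.
  x = 0: rhs = 4, matching y values: 2, 17 (2 points).
  x = 1: rhs = 12, matching y values: none (0 points).
  x = 2: rhs = 7, matching y values: 8, 11 (2 points).
  x = 3: rhs = 14, matching y values: none (0 points).
  x = 4: rhs = 1, matching y values: 1, 18 (2 points).
  x = 5: rhs = 12, matching y values: none (0 points).
  x = 6: rhs = 15, matching y values: none (0 points).
  x = 7: rhs = 16, matching y values: 4, 15 (2 points).
  x = 8: rhs = 2, matching y values: none (0 points).
  x = 9: rhs = 17, matching y values: 6, 13 (2 points).
  x = 10: rhs = 10, matching y values: none (0 points).
  x = 11: rhs = 6, matching y values: 5, 14 (2 points).
  x = 12: rhs = 11, matching y values: 7, 12 (2 points).
  x = 13: rhs = 12, matching y values: none (0 points).
  x = 14: rhs = 15, matching y values: none (0 points).
  x = 15: rhs = 7, matching y values: 8, 11 (2 points).
  x = 16: rhs = 13, matching y values: none (0 points).
  x = 17: rhs = 1, matching y values: 1, 18 (2 points).
  x = 18: rhs = 15, matching y values: none (0 points).
Total affine count: 18.
Full point count |E(F_19)| = 18 + 1 = 19.
Hasse bound: |19 − (19+1)| = |-1| = 1 ≤ 2√19 ≈ 8.7178 ✓.


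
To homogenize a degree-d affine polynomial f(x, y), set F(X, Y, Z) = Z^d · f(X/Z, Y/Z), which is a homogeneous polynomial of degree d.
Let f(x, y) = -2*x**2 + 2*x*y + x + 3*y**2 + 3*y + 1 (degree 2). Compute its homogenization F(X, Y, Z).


F(X, Y, Z) = -2*X**2 + 2*X*Y + X*Z + 3*Y**2 + 3*Y*Z + Z**2

deg(f) = 2.
Substitute x = X/Z, y = Y/Z into f, then multiply by Z^2.
  monomial -2·x^2·y^0 ↦ -2·X^2·Y^0·Z^0.
  monomial 2·x^1·y^1 ↦ 2·X^1·Y^1·Z^0.
  monomial 1·x^1·y^0 ↦ 1·X^1·Y^0·Z^1.
  monomial 3·x^0·y^2 ↦ 3·X^0·Y^2·Z^0.
  monomial 3·x^0·y^1 ↦ 3·X^0·Y^1·Z^1.
  monomial 1·x^0·y^0 ↦ 1·X^0·Y^0·Z^2.
Collecting: F(X, Y, Z) = -2*X**2 + 2*X*Y + X*Z + 3*Y**2 + 3*Y*Z + Z**2.
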